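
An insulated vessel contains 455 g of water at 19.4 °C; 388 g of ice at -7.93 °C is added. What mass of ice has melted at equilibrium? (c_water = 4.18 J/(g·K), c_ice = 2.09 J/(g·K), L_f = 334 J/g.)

m_melted ≈ 91.2 g

Water can give up m c ΔT = 455·4.18·19.4 = 36897 J before reaching 0 °C.
Warming the ice to 0 °C takes 388·2.09·7.93 = 6430.6 J, leaving 30466 J for melting.
Melting all 388 g of ice would need 388·334 = 129592 J.
Since 30466 < 129592 J, not all the ice melts; equilibrium is at 0 °C.
m_melt = 30466 / L_f = 91.22 g.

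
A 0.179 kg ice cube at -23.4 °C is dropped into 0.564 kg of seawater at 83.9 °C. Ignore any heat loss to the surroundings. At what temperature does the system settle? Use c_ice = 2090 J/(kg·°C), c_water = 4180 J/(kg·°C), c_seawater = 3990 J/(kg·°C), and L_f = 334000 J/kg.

T_f ≈ 40.1 °C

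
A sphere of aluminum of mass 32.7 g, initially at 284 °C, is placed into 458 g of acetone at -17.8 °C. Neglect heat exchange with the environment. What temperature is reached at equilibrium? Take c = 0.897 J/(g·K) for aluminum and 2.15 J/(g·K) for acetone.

T_f ≈ -9.1 °C

Heat gained plus heat lost sum to zero:
32.7*0.897*(T − 284) + 458*2.15*(T − (-17.8)) = 0
(29.33 + 984.7) T = 29.33*284 + 984.7*(-17.8)
T ≈ -9.07 °C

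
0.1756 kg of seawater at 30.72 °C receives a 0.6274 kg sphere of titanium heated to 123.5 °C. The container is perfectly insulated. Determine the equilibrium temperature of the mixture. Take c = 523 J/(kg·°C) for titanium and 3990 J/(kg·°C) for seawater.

T_f ≈ 60.3 °C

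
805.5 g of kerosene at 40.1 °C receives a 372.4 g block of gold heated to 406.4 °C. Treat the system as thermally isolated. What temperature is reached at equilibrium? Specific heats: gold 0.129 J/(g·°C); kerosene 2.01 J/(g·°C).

T_f ≈ 50.7 °C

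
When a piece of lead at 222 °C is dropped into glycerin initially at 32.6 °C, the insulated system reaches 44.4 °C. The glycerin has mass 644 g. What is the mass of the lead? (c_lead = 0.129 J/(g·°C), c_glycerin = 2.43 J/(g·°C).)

m ≈ 806 g

Energy conservation, ΣQ = 0:
m·0.129·(44.4 − 222) + 644·2.43·(44.4 − 32.6) = 0
-22.91 m = -18466
m = -18466/-22.91 ≈ 806 g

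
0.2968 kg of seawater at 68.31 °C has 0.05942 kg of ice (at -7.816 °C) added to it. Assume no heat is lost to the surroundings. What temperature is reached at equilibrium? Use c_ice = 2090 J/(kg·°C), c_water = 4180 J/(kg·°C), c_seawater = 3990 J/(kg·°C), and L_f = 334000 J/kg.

T_f ≈ 41.9 °C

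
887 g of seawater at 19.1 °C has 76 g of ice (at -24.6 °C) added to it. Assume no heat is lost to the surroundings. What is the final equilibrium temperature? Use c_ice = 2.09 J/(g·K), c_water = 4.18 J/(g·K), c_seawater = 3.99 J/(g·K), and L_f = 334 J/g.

T_f ≈ 9.9 °C

Sum of m c ΔT and latent-heat terms is zero:
warm ice to 0 °C: 76×2.09×(0 − (-24.6)) = 3907.5
  fusion: m_ice L_f = 76×334 = 25384
  meltwater 0→T: 76×4.18×T = 317.68 T
  seawater: 3539.1(T − 19.1)
3856.8 T = 67597 − 29291 = 38306
T ≈ 9.93 °C. Since T > 0 °C, the all-ice-melts assumption holds.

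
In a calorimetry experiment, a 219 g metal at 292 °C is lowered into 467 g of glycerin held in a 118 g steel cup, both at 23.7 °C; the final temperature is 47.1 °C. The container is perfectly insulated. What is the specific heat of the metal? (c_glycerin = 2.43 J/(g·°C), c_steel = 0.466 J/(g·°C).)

Conservation of energy gives ΣQ = 0:
219·c·(47.1 − 292) + 467·2.43·(47.1 − 23.7) + 118·0.466·(47.1 − 23.7) = 0
-53633 c = -27841
c = -27841/-53633 ≈ 0.5191 J/(g·°C)

c ≈ 0.519 J/(g·°C)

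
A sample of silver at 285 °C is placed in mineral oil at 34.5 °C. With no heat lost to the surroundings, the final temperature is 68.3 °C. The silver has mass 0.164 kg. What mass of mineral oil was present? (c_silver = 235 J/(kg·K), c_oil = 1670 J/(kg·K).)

Heat gained plus heat lost sum to zero:
0.164×235×(68.3 − 285) + m×1670×(68.3 − 34.5) = 0
56446 m = 8351.6
m = 8351.6/56446 ≈ 0.148 kg

m ≈ 0.148 kg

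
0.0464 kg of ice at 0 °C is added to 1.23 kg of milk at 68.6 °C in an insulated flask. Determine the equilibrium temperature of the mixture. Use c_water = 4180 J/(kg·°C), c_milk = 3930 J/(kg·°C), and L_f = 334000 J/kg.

T_f ≈ 62.9 °C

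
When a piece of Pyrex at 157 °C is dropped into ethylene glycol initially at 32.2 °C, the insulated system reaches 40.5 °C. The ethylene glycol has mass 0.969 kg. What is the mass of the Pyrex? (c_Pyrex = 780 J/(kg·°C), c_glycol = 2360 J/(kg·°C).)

|Q_Pyrex| = |Q_glycol|:
m×780×(157 − 40.5) = 0.969×2360×(40.5 − 32.2)
90870 m = 18981  ⇒  m ≈ 0.2089 kg

m ≈ 0.209 kg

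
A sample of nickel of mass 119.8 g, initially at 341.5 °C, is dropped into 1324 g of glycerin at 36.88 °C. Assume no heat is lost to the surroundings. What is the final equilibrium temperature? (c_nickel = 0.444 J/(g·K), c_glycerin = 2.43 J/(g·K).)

T_f ≈ 41.8 °C

Conservation of energy gives ΣQ = 0:
119.8·0.444·(T − 341.5) + 1324·2.43·(T − 36.88) = 0
53.19(T − 341.5) + 3217.3(T − 36.88) = 0
3270.5 T = 136820
T = 136820 / 3270.5 = 41.8 °C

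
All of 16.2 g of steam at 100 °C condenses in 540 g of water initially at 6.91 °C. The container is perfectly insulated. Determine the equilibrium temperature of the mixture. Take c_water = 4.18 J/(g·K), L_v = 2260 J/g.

T_f ≈ 25.4 °C

Sum of m c ΔT and latent-heat terms is zero:
latent heat released on condensation: 16.2×2260 = 36612
  condensed water 100 °C→T: 67.72(T − 100)
  original water: 2257.2(T − 6.91)
2324.9 T = 36612 + 6771.6 + 15597 = 58981
T ≈ 25.37 °C — below 100 °C, confirming all the steam condensed.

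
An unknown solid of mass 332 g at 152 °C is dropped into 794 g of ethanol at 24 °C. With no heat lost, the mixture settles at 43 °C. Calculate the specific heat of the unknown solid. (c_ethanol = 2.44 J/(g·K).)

c ≈ 1.02 J/(g·K)

Heat gained plus heat lost sum to zero:
332·c·(43 − 152) + 794·2.44·(43 − 24) = 0
-36188 c = -36810
c = -36810/-36188 ≈ 1.017 J/(g·K)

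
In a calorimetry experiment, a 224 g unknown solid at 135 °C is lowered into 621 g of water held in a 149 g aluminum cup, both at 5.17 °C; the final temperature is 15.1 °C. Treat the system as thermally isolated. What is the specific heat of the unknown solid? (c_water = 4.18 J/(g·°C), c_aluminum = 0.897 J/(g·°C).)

c ≈ 1.01 J/(g·°C)

Taking heat into each body as positive, Σ m c ΔT = 0:
224×c×(15.1 − 135) + 621×4.18×(15.1 − 5.17) + 149×0.897×(15.1 − 5.17) = 0
-26858 c = -27103
c = -27103/-26858 ≈ 1.009 J/(g·°C)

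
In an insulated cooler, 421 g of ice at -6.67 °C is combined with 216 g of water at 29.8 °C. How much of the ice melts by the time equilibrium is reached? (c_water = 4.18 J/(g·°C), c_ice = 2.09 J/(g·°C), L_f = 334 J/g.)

Heat available from the water dropping to 0 °C: 216·4.18·29.8 = 26906 J.
Warming the ice to 0 °C takes 421·2.09·6.67 = 5868.9 J, leaving 21037 J for melting.
Fully melting the ice requires m_ice L_f = 421·334 = 140614 J.
Since 21037 < 140614 J, not all the ice melts; equilibrium is at 0 °C.
Mass melted = 21037/334 ≈ 62.98 g.

m_melted ≈ 63 g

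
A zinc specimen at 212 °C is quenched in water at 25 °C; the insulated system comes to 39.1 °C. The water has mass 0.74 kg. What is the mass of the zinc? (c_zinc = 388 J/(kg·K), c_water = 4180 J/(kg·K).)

m ≈ 0.65 kg

Let T be the final temperature. ΣQ_i = 0:
m·388·(39.1 − 212) + 0.74·4180·(39.1 − 25) = 0
-67085 m = -43614
m = -43614/-67085 ≈ 0.6501 kg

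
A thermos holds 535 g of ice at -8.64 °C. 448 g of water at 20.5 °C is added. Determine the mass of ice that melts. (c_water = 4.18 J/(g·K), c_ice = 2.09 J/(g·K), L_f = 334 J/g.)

m_melted ≈ 86 g

Water can give up m c ΔT = 448·4.18·20.5 = 38389 J before reaching 0 °C.
Of that, 535·2.09·8.64 = 9660.8 J goes to bring the ice to 0 °C, leaving 28728 J.
To melt every bit of ice: 535·334 = 178690 J.
That's not enough to melt it all — equilibrium is at 0 °C with ice remaining.
m_melt = 28728 / L_f = 86.01 g.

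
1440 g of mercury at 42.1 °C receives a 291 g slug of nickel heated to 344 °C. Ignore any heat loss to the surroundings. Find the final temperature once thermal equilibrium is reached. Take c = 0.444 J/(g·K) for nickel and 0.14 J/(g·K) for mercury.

T_f is the heat-capacity-weighted average of the initial temperatures:
T_f = (129.2*344 + 201.6*42.1) / (129.2 + 201.6)
    = 52934 / 330.8 ≈ 160.01 °C

T_f ≈ 160.0 °C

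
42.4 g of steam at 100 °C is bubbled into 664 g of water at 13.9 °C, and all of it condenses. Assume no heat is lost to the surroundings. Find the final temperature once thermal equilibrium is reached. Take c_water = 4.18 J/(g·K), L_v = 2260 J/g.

Heat gained plus heat lost sum to zero:
steam→water at 100 °C releases m L_v = 42.4·2260 = 95824; condensed water 100 °C→T: 177.23(T − 100); original water: 2775.5(T − 13.9)
2952.8 T = 95824 + 17723 + 38580 = 152127
T ≈ 51.52 °C, under the boiling point, so the assumption holds.

T_f ≈ 51.5 °C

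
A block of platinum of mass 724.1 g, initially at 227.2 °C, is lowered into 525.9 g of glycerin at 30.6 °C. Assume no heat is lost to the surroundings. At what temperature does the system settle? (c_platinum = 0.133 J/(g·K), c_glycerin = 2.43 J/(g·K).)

T_f ≈ 44.4 °C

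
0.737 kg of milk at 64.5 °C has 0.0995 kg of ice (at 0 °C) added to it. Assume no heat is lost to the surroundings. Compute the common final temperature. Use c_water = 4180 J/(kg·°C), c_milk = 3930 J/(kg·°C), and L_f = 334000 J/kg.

Let T be the final temperature. ΣQ_i = 0:
melt ice: 0.0995×334000 = 33233; warm the meltwater: 415.91 T; milk: 2896.4(T − 64.5)
3312.3 T = 186818 − 33233 = 153585
T ≈ 46.37 °C. Since T > 0 °C, the all-ice-melts assumption holds.

T_f ≈ 46.4 °C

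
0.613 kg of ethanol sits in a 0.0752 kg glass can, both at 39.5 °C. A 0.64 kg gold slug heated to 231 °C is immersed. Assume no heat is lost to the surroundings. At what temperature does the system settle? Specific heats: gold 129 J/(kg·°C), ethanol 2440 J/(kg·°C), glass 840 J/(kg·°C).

T_f ≈ 49.1 °C

T_f is the heat-capacity-weighted average of the initial temperatures:
T_f = (82.56·231 + 1495.7·39.5 + 63.17·39.5) / (82.56 + 1495.7 + 63.17)
    = 80647 / 1641.4 ≈ 49.13 °C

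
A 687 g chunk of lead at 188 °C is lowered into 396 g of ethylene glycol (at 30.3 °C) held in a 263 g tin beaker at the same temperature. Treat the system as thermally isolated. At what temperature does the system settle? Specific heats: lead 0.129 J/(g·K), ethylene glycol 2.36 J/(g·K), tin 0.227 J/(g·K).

T_f ≈ 43.2 °C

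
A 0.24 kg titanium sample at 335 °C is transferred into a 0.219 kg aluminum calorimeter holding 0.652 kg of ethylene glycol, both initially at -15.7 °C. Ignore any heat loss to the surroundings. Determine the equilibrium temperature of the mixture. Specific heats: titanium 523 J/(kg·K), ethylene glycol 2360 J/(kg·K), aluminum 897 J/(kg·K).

Heat gained plus heat lost sum to zero:
0.24×523×(T − 335) + 0.652×2360×(T − (-15.7)) + 0.219×897×(T − (-15.7)) = 0
(125.52 + 1538.7 + 196.44) T = 125.52×335 + 1538.7×(-15.7) + 196.44×(-15.7)
T = 14807 / 1860.7 = 7.96 °C

T_f ≈ 8.0 °C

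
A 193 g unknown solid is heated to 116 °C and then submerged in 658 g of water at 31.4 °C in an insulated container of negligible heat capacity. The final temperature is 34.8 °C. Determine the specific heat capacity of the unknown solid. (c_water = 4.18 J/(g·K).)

Heat lost by the unknown solid = heat gained by the water:
193×c×(116 − 34.8) = 658×4.18×(34.8 − 31.4)
15672 c = 9351.5  ⇒  c ≈ 0.5967 J/(g·K)

c ≈ 0.597 J/(g·K)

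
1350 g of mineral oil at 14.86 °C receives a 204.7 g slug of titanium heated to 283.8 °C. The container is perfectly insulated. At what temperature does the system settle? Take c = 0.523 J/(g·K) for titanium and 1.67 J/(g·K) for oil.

T_f ≈ 27.1 °C

T_f = Σ m_i c_i T_i / Σ m_i c_i:
T_f = (107.06×283.8 + 2254.5×14.86) / (107.06 + 2254.5)
    = 63885 / 2361.6 ≈ 27.05 °C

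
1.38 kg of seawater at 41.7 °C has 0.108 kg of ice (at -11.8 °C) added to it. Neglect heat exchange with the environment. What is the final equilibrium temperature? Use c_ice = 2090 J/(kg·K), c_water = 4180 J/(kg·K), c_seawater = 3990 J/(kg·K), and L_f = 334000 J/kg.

Let T be the final temperature. ΣQ_i = 0:
ice -11.8→0 °C: 0.108·2090·11.8 = 2663.5
  latent heat to melt: 0.108·334000 = 36072
  meltwater 0→T: 0.108·4180·T = 451.44 T
  seawater: 5506.2(T − 41.7)
5957.6 T = 229609 − 38735 = 190873
T ≈ 32.04 °C — above 0 °C, consistent with complete melting.

T_f ≈ 32.0 °C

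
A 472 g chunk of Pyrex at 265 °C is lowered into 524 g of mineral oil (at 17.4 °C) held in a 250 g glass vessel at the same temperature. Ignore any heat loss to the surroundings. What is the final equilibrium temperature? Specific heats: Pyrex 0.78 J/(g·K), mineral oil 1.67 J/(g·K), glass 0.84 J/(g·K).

T_f ≈ 80.1 °C

T_f is the heat-capacity-weighted average of the initial temperatures:
T_f = (368.16·265 + 875.08·17.4 + 210·17.4) / (368.16 + 875.08 + 210)
    = 116443 / 1453.2 ≈ 80.13 °C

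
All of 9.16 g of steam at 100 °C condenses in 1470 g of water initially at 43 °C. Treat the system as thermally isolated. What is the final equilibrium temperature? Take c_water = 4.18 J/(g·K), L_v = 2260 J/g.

Taking heat into each body as positive, Σ m c ΔT = 0:
condense steam: −9.16×2260 = −20702
  condensate cools 100→T: 9.16×4.18×(T − 100) = 38.29(T − 100)
  original water: 6144.6(T − 43)
6182.9 T = 20702 + 3828.9 + 264218 = 288748
T ≈ 46.70 °C (< 100 °C, so full condensation is consistent).

T_f ≈ 46.7 °C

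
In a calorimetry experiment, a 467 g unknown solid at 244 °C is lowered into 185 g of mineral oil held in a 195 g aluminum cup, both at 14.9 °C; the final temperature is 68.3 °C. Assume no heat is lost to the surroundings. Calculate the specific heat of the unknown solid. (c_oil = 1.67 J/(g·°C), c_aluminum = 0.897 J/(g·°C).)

Taking heat into each body as positive, Σ m c ΔT = 0:
467·c·(68.3 − 244) + 185·1.67·(68.3 − 14.9) + 195·0.897·(68.3 − 14.9) = 0
-82052 c = -25838
c = -25838/-82052 ≈ 0.3149 J/(g·°C)

c ≈ 0.315 J/(g·°C)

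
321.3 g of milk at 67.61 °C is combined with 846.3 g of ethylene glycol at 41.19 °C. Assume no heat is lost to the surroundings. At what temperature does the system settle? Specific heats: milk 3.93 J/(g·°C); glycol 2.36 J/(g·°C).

Energy conservation, ΣQ = 0:
321.3*3.93*(T − 67.61) + 846.3*2.36*(T − 41.19) = 0
1262.7(T − 67.61) + 1997.3(T − 41.19) = 0
(1262.7 + 1997.3) T = 1262.7*67.61 + 1997.3*41.19
T = 167639/3260 ≈ 51.42 °C

T_f ≈ 51.4 °C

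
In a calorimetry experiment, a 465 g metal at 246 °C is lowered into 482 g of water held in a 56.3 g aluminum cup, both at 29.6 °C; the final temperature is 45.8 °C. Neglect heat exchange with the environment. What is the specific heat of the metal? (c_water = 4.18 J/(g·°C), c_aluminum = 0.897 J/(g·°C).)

Let T be the final temperature. ΣQ_i = 0:
465·c·(45.8 − 246) + 482·4.18·(45.8 − 29.6) + 56.3·0.897·(45.8 − 29.6) = 0
-93093 c = -33457
c = -33457/-93093 ≈ 0.3594 J/(g·°C)

c ≈ 0.359 J/(g·°C)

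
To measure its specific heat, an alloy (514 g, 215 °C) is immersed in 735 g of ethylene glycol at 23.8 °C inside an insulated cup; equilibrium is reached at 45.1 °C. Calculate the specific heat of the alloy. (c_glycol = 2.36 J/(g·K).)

Heat lost by the alloy = heat gained by the glycol:
514·c·(215 − 45.1) = 735·2.36·(45.1 − 23.8)
87329 c = 36947  ⇒  c ≈ 0.4231 J/(g·K)

c ≈ 0.423 J/(g·K)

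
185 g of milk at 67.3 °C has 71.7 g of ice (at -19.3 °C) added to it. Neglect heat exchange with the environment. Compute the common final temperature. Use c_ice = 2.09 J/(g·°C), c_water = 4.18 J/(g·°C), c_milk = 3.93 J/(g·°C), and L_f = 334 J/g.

T_f ≈ 21.5 °C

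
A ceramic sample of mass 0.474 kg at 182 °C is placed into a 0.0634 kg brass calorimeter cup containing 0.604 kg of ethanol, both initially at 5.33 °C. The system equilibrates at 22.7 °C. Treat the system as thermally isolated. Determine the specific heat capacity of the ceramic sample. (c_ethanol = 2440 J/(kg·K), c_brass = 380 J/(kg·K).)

c ≈ 345 J/(kg·K)

Let T be the final temperature. ΣQ_i = 0:
0.474·c·(22.7 − 182) + 0.604·2440·(22.7 − 5.33) + 0.0634·380·(22.7 − 5.33) = 0
-75.51 c = -26018
c = -26018/-75.51 ≈ 344.6 J/(kg·K)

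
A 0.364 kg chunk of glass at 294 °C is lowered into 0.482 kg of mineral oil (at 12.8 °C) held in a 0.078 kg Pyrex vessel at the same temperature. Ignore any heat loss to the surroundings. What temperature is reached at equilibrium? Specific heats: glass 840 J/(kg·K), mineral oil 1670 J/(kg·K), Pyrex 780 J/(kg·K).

T_f ≈ 86.2 °C

T_f = Σ m_i c_i T_i / Σ m_i c_i:
T_f = (305.76×294 + 804.94×12.8 + 60.84×12.8) / (305.76 + 804.94 + 60.84)
    = 100975 / 1171.5 ≈ 86.19 °C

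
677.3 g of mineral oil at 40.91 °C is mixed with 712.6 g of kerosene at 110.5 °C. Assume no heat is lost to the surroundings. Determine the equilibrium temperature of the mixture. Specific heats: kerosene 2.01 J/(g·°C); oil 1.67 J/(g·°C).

T_f ≈ 79.8 °C

Energy conservation, ΣQ = 0:
712.6·2.01·(T − 110.5) + 677.3·1.67·(T − 40.91) = 0
1432.3(T − 110.5) + 1131.1(T − 40.91) = 0
2563.4 T = 204545
T = 204545 / 2563.4 = 79.8 °C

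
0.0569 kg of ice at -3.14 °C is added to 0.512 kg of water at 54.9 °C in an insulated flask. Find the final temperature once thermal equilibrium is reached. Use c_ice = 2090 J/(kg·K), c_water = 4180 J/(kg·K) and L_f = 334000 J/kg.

T_f ≈ 41.3 °C

Sum of m c ΔT and latent-heat terms is zero:
ice -3.14→0 °C: 0.0569·2090·3.14 = 373.41; fusion: m_ice L_f = 0.0569·334000 = 19005; meltwater 0→T: 0.0569·4180·T = 237.84 T; water: 2140.2(T − 54.9)
2378 T = 117495 − 19378 = 98117
T ≈ 41.26 °C — above 0 °C, consistent with complete melting.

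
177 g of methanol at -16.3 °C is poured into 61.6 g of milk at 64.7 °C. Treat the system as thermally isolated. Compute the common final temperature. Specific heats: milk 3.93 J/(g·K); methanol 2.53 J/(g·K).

T_f ≈ 12.1 °C

Heat lost by the milk equals heat gained by the methanol:
61.6×3.93×(64.7 − T) = 177×2.53×(T − (-16.3))
242.09(64.7 − T) = 447.81(T − (-16.3))
689.9 T = 8363.8  ⇒  T ≈ 12.12 °C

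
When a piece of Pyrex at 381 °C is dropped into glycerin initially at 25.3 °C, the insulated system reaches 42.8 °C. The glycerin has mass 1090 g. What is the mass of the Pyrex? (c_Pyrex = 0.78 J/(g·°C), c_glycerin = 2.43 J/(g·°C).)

|Q_Pyrex| = |Q_glycerin|:
m×0.78×(381 − 42.8) = 1090×2.43×(42.8 − 25.3)
263.8 m = 46352  ⇒  m ≈ 175.7 g

m ≈ 176 g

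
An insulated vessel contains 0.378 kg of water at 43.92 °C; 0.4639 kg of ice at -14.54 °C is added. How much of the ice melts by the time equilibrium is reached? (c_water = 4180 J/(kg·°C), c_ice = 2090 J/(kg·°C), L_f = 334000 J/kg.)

m_melted ≈ 0.166 kg

Water can give up m c ΔT = 0.378·4180·43.92 = 69395 J before reaching 0 °C.
Of that, 0.4639·2090·14.54 = 14097 J goes to bring the ice to 0 °C, leaving 55298 J.
Melting all 0.4639 kg of ice would need 0.4639·334000 = 154943 J.
55298 J < 154943 J, so only part of the ice melts and the system sits at 0 °C.
m_melt = 55298 / L_f = 0.1656 kg.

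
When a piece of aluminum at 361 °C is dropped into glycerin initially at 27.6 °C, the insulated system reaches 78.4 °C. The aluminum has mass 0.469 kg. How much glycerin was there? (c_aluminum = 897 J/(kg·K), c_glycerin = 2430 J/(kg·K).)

m ≈ 0.963 kg

Heat lost by the aluminum = heat gained by the glycerin:
0.469×897×(361 − 78.4) = m×2430×(78.4 − 27.6)
123444 m = 118888  ⇒  m ≈ 0.9631 kg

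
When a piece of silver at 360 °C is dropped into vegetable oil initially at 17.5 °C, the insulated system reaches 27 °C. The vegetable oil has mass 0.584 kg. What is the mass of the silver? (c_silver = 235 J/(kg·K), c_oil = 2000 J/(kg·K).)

m ≈ 0.142 kg

|Q_silver| = |Q_oil|:
m×235×(360 − 27) = 0.584×2000×(27 − 17.5)
78255 m = 11096  ⇒  m ≈ 0.1418 kg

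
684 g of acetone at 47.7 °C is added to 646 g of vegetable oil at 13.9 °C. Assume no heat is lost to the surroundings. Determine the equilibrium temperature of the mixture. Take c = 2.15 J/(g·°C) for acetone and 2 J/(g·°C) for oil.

T_f ≈ 31.9 °C

Setting the total heat transfer to zero:
684×2.15×(T − 47.7) + 646×2×(T − 13.9) = 0
(1470.6 + 1292) T = 1470.6×47.7 + 1292×13.9
T = 88106 / 2762.6 = 31.9 °C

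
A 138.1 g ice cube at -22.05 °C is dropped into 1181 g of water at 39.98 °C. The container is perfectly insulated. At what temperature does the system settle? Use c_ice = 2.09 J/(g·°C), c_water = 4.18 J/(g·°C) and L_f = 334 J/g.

Setting the total heat transfer to zero:
warm ice to 0 °C: 138.1×2.09×(0 − (-22.05)) = 6364.3; melt ice: 138.1×334 = 46125; meltwater 0→T: 138.1×4.18×T = 577.26 T; water: 4936.6(T − 39.98)
5513.8 T = 197364 − 52490 = 144875
T ≈ 26.27 °C. Since T > 0 °C, the all-ice-melts assumption holds.

T_f ≈ 26.3 °C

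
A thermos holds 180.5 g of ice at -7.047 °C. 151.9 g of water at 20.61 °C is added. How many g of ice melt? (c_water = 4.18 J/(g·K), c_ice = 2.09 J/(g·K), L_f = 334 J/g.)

Water can give up m c ΔT = 151.9·4.18·20.61 = 13086 J before reaching 0 °C.
Of that, 180.5·2.09·7.047 = 2658.4 J goes to bring the ice to 0 °C, leaving 10428 J.
Melting all 180.5 g of ice would need 180.5·334 = 60287 J.
Since 10428 < 60287 J, not all the ice melts; equilibrium is at 0 °C.
m_melt = 10428 / L_f = 31.22 g.

m_melted ≈ 31.2 g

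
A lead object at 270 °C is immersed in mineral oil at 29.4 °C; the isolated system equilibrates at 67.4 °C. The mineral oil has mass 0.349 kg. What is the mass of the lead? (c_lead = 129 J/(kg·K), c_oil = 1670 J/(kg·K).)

Setting the total heat transfer to zero:
m×129×(67.4 − 270) + 0.349×1670×(67.4 − 29.4) = 0
-26135 m = -22148
m = -22148/-26135 ≈ 0.8474 kg

m ≈ 0.847 kg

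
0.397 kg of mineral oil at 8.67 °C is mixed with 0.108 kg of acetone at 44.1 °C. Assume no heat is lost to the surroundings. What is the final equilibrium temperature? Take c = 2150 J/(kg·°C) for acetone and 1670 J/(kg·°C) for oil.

T_f ≈ 17.9 °C

Let T be the final temperature. ΣQ_i = 0:
0.108*2150*(T − 44.1) + 0.397*1670*(T − 8.67) = 0
895.19 T = 15988
T ≈ 17.86 °C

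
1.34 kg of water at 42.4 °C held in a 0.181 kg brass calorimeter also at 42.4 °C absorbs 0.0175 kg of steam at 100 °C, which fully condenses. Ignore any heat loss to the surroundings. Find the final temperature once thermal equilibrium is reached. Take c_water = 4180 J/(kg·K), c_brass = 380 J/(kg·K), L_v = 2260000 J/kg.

Let T be the final temperature. ΣQ_i = 0:
latent heat released on condensation: 0.0175×2260000 = 39550
  condensed water 100 °C→T: 73.15(T − 100)
  original water: 5601.2(T − 42.4)
  cup: 68.78(T − 42.4)
5743.1 T = 39550 + 7315 + 240407 = 287272
T ≈ 50.02 °C — below 100 °C, confirming all the steam condensed.

T_f ≈ 50.0 °C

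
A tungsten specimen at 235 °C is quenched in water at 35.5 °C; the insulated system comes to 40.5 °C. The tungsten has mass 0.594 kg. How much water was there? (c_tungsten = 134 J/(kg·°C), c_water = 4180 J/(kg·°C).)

|Q_tungsten| = |Q_water|:
0.594×134×(235 − 40.5) = m×4180×(40.5 − 35.5)
20900 m = 15481  ⇒  m ≈ 0.7407 kg

m ≈ 0.741 kg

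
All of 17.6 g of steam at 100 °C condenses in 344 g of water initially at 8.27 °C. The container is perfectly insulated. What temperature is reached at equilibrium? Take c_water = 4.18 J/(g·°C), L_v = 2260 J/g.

T_f ≈ 39.1 °C

Setting the total heat transfer to zero:
latent heat released on condensation: 17.6×2260 = 39776
  condensate cools 100→T: 17.6×4.18×(T − 100) = 73.57(T − 100)
  water warms: 344×4.18×(T − 8.27) = 1437.9(T − 8.27)
1511.5 T = 39776 + 7356.8 + 11892 = 59024
T ≈ 39.05 °C — below 100 °C, confirming all the steam condensed.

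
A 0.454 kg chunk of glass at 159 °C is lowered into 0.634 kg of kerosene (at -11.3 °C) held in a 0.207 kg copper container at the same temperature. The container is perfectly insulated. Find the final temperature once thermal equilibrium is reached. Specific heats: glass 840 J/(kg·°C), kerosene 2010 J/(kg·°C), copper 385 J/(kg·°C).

T_f ≈ 26.1 °C

Let T be the final temperature. ΣQ_i = 0:
0.454×840×(T − 159) + 0.634×2010×(T − (-11.3)) + 0.207×385×(T − (-11.3)) = 0
381.36(T − 159) + 1274.3(T − (-11.3)) + 79.69(T − (-11.3)) = 0
(381.36 + 1274.3 + 79.69) T = 381.36×159 + 1274.3×(-11.3) + 79.69×(-11.3)
T = 45336/1735.4 ≈ 26.12 °C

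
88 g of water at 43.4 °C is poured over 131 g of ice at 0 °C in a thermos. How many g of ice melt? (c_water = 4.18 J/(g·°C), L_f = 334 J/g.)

m_melted ≈ 47.8 g

Water can give up m c ΔT = 88·4.18·43.4 = 15964 J before reaching 0 °C.
To melt every bit of ice: 131·334 = 43754 J.
15964 J < 43754 J, so only part of the ice melts and the system sits at 0 °C.
Mass melted = 15964/334 ≈ 47.8 g.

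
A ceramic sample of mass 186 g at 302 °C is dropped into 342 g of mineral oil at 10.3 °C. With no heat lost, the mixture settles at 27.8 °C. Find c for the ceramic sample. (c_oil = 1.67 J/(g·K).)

Taking heat into each body as positive, Σ m c ΔT = 0:
186·c·(27.8 − 302) + 342·1.67·(27.8 − 10.3) = 0
-51001 c = -9994.9
c = -9994.9/-51001 ≈ 0.196 J/(g·K)

c ≈ 0.196 J/(g·K)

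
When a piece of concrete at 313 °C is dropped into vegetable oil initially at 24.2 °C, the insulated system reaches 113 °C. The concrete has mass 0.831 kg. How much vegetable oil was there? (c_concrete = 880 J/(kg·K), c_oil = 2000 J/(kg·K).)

Heat lost by the concrete = heat gained by the oil:
0.831·880·(313 − 113) = m·2000·(113 − 24.2)
177600 m = 146256  ⇒  m ≈ 0.8235 kg

m ≈ 0.824 kg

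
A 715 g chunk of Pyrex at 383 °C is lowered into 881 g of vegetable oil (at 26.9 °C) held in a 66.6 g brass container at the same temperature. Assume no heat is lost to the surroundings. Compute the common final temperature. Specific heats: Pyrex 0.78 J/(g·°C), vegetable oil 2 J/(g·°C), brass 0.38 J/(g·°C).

T_f ≈ 111.6 °C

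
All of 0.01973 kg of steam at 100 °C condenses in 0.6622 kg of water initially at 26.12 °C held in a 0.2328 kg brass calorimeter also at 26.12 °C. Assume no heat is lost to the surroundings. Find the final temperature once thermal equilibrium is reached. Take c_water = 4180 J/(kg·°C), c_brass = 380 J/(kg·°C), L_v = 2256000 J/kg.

Energy conservation, ΣQ = 0:
steam→water at 100 °C releases m L_v = 0.01973·2256000 = 44511; condensed water 100 °C→T: 82.47(T − 100); original water: 2768(T − 26.12); cup: 88.46(T − 26.12)
2938.9 T = 44511 + 8247.1 + 74611 = 127369
T ≈ 43.34 °C (< 100 °C, so full condensation is consistent).

T_f ≈ 43.3 °C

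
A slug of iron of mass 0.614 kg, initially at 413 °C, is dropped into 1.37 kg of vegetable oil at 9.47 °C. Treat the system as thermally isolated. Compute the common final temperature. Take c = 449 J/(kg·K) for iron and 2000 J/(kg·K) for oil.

T_f ≈ 46.4 °C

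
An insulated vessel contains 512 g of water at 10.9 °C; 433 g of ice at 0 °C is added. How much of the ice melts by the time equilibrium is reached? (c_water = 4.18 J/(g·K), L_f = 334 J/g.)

m_melted ≈ 69.8 g

Water can give up m c ΔT = 512·4.18·10.9 = 23328 J before reaching 0 °C.
Melting all 433 g of ice would need 433·334 = 144622 J.
23328 J < 144622 J, so only part of the ice melts and the system sits at 0 °C.
Mass melted = 23328/334 ≈ 69.84 g.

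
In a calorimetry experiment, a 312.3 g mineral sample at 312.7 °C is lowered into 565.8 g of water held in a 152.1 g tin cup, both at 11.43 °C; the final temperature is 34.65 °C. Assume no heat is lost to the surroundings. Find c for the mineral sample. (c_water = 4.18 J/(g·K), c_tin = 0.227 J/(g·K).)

c ≈ 0.642 J/(g·K)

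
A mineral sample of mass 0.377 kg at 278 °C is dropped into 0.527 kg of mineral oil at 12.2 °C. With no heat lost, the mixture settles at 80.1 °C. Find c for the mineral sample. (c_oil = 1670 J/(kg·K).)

m_s c (T_s − T_f) = m_oil c_oil (T_f − T_0):
0.377×c×(278 − 80.1) = 0.527×1670×(80.1 − 12.2)
74.61 c = 59758  ⇒  c ≈ 801 J/(kg·K)

c ≈ 801 J/(kg·K)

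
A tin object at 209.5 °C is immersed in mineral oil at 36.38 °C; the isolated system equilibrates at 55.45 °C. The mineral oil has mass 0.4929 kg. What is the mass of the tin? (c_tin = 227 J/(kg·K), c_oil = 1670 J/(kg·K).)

m ≈ 0.449 kg

Net heat exchanged in the isolated system is zero:
m×227×(55.45 − 209.5) + 0.4929×1670×(55.45 − 36.38) = 0
-34969 m = -15697
m = -15697/-34969 ≈ 0.4489 kg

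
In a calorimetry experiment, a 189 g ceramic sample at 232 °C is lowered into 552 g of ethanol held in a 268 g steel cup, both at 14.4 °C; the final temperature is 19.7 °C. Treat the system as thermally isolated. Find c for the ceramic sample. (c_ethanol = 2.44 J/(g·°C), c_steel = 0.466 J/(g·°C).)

c ≈ 0.194 J/(g·°C)

Net heat exchanged in the isolated system is zero:
189·c·(19.7 − 232) + 552·2.44·(19.7 − 14.4) + 268·0.466·(19.7 − 14.4) = 0
-40125 c = -7800.4
c = -7800.4/-40125 ≈ 0.1944 J/(g·°C)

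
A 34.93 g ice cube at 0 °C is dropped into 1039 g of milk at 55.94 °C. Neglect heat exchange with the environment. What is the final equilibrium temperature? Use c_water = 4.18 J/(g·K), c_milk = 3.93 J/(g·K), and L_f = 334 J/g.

Conservation of energy gives ΣQ = 0:
fusion: m_ice L_f = 34.93·334 = 11667; warm the meltwater: 146.01 T; milk: 4083.3(T − 55.94)
4229.3 T = 228418 − 11667 = 216752
T ≈ 51.25 °C (positive, so assuming full melt was valid).

T_f ≈ 51.3 °C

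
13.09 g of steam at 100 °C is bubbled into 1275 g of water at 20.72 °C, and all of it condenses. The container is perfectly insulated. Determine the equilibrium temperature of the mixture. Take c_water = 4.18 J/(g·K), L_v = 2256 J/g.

Let T be the final temperature. ΣQ_i = 0:
steam→water at 100 °C releases m L_v = 13.09×2256 = 29531; condensate cools 100→T: 13.09×4.18×(T − 100) = 54.72(T − 100); water warms: 1275×4.18×(T − 20.72) = 5329.5(T − 20.72)
5384.2 T = 29531 + 5471.6 + 110427 = 145430
T ≈ 27.01 °C (< 100 °C, so full condensation is consistent).

T_f ≈ 27.0 °C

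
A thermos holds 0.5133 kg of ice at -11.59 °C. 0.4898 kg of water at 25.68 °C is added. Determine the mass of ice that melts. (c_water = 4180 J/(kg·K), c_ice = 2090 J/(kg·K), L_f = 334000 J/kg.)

Heat available from the water dropping to 0 °C: 0.4898×4180×25.68 = 52576 J.
Warming the ice to 0 °C takes 0.5133×2090×11.59 = 12434 J, leaving 40143 J for melting.
Fully melting the ice requires m_ice L_f = 0.5133×334000 = 171442 J.
40143 J < 171442 J, so only part of the ice melts and the system sits at 0 °C.
m_melt = 40143 / L_f = 0.1202 kg.

m_melted ≈ 0.12 kg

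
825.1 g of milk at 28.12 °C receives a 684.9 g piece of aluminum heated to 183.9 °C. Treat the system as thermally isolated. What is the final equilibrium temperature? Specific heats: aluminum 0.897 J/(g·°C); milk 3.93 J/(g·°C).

T_f ≈ 52.9 °C

|Q_aluminum| = |Q_milk|:
684.9·0.897·(183.9 − T) = 825.1·3.93·(T − 28.12)
614.36(183.9 − T) = 3242.6(T − 28.12)
3857 T = 204163  ⇒  T ≈ 52.93 °C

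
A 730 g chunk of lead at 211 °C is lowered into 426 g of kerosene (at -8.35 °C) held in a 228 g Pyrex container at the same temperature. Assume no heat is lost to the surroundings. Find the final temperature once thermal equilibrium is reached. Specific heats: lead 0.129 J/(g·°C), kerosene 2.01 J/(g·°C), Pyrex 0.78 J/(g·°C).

T_f ≈ 10.0 °C

Taking heat into each body as positive, Σ m c ΔT = 0:
730×0.129×(T − 211) + 426×2.01×(T − (-8.35)) + 228×0.78×(T − (-8.35)) = 0
94.17(T − 211) + 856.26(T − (-8.35)) + 177.84(T − (-8.35)) = 0
(94.17 + 856.26 + 177.84) T = 94.17×211 + 856.26×(-8.35) + 177.84×(-8.35)
T = 11235/1128.3 ≈ 9.96 °C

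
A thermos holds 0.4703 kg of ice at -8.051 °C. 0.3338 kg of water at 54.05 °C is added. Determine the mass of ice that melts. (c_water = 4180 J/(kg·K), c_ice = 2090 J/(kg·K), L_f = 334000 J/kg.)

m_melted ≈ 0.202 kg

Water can give up m c ΔT = 0.3338×4180×54.05 = 75415 J before reaching 0 °C.
Of that, 0.4703×2090×8.051 = 7913.5 J goes to bring the ice to 0 °C, leaving 67502 J.
Fully melting the ice requires m_ice L_f = 0.4703×334000 = 157080 J.
Since 67502 < 157080 J, not all the ice melts; equilibrium is at 0 °C.
m_melt = 67502 / L_f = 0.2021 kg.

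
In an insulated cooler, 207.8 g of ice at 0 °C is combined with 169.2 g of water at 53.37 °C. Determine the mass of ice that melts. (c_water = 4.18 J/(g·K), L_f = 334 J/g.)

m_melted ≈ 113 g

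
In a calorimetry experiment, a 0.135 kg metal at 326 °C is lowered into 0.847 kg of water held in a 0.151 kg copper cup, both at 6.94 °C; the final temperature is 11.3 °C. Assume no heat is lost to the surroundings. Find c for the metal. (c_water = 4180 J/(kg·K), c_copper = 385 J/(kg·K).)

Net heat exchanged in the isolated system is zero:
0.135×c×(11.3 − 326) + 0.847×4180×(11.3 − 6.94) + 0.151×385×(11.3 − 6.94) = 0
-42.48 c = -15690
c = -15690/-42.48 ≈ 369.3 J/(kg·K)

c ≈ 369 J/(kg·K)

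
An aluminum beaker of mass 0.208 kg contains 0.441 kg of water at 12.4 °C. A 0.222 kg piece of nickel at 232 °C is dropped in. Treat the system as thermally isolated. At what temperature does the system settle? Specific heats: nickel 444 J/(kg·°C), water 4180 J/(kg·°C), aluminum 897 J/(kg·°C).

With ΣQ=0 the equilibrium temperature is the m·c-weighted mean:
T_f = (98.57·232 + 1843.4·12.4 + 186.58·12.4) / (98.57 + 1843.4 + 186.58)
    = 48039 / 2128.5 ≈ 22.57 °C

T_f ≈ 22.6 °C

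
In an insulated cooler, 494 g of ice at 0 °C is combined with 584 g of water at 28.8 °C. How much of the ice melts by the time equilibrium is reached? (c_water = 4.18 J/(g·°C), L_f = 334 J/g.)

m_melted ≈ 210 g

Heat available from the water dropping to 0 °C: 584·4.18·28.8 = 70304 J.
Fully melting the ice requires m_ice L_f = 494·334 = 164996 J.
That's not enough to melt it all — equilibrium is at 0 °C with ice remaining.
m_melted·334 = 70304  ⇒  m_melted ≈ 210.5 g.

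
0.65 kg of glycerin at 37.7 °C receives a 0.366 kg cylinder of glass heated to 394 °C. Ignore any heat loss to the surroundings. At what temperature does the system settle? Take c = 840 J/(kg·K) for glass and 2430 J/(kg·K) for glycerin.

T_f ≈ 95.8 °C

Heat gained plus heat lost sum to zero:
0.366×840×(T − 394) + 0.65×2430×(T − 37.7) = 0
307.44(T − 394) + 1579.5(T − 37.7) = 0
1886.9 T = 180679
T = 180679 / 1886.9 = 95.8 °C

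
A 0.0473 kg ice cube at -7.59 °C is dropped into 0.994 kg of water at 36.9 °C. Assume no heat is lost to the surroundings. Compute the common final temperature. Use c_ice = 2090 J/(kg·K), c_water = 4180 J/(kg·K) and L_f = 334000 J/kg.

T_f ≈ 31.4 °C

Sum of m c ΔT and latent-heat terms is zero:
warm ice to 0 °C: 0.0473·2090·(0 − (-7.59)) = 750.32; latent heat to melt: 0.0473·334000 = 15798; meltwater 0→T: 0.0473·4180·T = 197.71 T; water: 4154.9(T − 36.9)
4352.6 T = 153317 − 16549 = 136768
T ≈ 31.42 °C — above 0 °C, consistent with complete melting.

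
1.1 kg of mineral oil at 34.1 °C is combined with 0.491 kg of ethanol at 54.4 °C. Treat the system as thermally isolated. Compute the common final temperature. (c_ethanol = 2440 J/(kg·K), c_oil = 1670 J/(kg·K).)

Net heat exchanged in the isolated system is zero:
0.491*2440*(T − 54.4) + 1.1*1670*(T − 34.1) = 0
1198(T − 54.4) + 1837(T − 34.1) = 0
3035 T = 127815
T = 127815 / 3035 = 42.1 °C

T_f ≈ 42.1 °C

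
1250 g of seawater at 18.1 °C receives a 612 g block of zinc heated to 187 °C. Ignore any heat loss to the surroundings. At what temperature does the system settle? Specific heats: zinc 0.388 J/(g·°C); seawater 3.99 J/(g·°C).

Let T be the final temperature. ΣQ_i = 0:
612×0.388×(T − 187) + 1250×3.99×(T − 18.1) = 0
237.46(T − 187) + 4987.5(T − 18.1) = 0
5225 T = 134678
T ≈ 25.78 °C

T_f ≈ 25.8 °C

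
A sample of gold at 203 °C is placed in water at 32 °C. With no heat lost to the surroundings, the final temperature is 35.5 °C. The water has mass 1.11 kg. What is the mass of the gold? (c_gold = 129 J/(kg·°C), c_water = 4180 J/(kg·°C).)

Conservation of energy gives ΣQ = 0:
m×129×(35.5 − 203) + 1.11×4180×(35.5 − 32) = 0
-21608 m = -16239
m = -16239/-21608 ≈ 0.7516 kg

m ≈ 0.752 kg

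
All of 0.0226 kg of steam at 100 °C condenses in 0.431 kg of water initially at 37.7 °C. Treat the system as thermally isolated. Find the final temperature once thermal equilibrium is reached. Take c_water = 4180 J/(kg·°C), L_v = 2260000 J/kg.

T_f ≈ 67.7 °C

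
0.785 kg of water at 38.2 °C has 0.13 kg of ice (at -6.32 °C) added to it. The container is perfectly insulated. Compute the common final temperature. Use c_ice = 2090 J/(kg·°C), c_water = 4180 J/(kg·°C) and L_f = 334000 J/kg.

Net heat exchanged in the isolated system is zero:
warm ice to 0 °C: 0.13×2090×(0 − (-6.32)) = 1717.1
  latent heat to melt: 0.13×334000 = 43420
  warm the meltwater: 543.4 T
  water cools: 0.785×4180×(T − 38.2) = 3281.3(T − 38.2)
3824.7 T = 125346 − 45137 = 80209
T ≈ 20.97 °C. Since T > 0 °C, the all-ice-melts assumption holds.

T_f ≈ 21.0 °C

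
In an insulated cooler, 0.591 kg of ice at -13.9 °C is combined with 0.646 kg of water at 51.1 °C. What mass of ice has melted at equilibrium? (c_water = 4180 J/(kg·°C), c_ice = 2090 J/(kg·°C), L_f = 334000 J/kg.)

Water can give up m c ΔT = 0.646×4180×51.1 = 137984 J before reaching 0 °C.
Warming the ice to 0 °C takes 0.591×2090×13.9 = 17169 J, leaving 120815 J for melting.
Fully melting the ice requires m_ice L_f = 0.591×334000 = 197394 J.
120815 J < 197394 J, so only part of the ice melts and the system sits at 0 °C.
m_melted×334000 = 120815  ⇒  m_melted ≈ 0.3617 kg.

m_melted ≈ 0.362 kg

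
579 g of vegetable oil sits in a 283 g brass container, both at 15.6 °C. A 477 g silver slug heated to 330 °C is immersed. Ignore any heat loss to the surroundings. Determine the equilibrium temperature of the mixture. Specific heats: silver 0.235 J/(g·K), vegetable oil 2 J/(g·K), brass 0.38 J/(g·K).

T_f ≈ 41.2 °C

Conservation of energy gives ΣQ = 0:
477×0.235×(T − 330) + 579×2×(T − 15.6) + 283×0.38×(T − 15.6) = 0
112.09(T − 330) + 1158(T − 15.6) + 107.54(T − 15.6) = 0
(112.09 + 1158 + 107.54) T = 112.09×330 + 1158×15.6 + 107.54×15.6
T = 56734/1377.6 ≈ 41.18 °C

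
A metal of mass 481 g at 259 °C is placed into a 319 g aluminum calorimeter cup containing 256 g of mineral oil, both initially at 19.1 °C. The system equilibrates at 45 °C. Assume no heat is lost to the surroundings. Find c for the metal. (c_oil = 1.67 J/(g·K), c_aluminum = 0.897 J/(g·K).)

Net heat exchanged in the isolated system is zero:
481×c×(45 − 259) + 256×1.67×(45 − 19.1) + 319×0.897×(45 − 19.1) = 0
-102934 c = -18484
c = -18484/-102934 ≈ 0.1796 J/(g·K)

c ≈ 0.18 J/(g·K)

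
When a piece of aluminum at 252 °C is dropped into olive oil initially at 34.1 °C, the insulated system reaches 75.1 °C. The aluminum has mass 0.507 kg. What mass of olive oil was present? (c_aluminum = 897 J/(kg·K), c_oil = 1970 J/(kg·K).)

m ≈ 0.996 kg

Net heat exchanged in the isolated system is zero:
0.507·897·(75.1 − 252) + m·1970·(75.1 − 34.1) = 0
80770 m = 80450
m = 80450/80770 ≈ 0.996 kg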